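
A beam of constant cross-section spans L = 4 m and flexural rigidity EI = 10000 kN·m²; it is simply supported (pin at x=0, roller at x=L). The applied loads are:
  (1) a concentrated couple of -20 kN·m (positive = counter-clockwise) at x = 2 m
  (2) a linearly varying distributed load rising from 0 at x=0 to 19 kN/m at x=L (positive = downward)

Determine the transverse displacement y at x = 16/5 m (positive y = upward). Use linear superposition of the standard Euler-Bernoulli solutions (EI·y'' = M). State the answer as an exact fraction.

y(16/5) = -42983/19531250 m

Load 1 — applied couple M₀=-20 kN·m at a=2 m (b=L-a=2):
  y_1 = (M₀x³/(6L)-M₀(x-a)²/2+C₁x)/EI  [x>a] with C₁=M₀(3b²-L²)/(6L)=10/3 = ((-20)·(16/5)³/(6·4)-(-20)·((16/5)-2)²/2+(10/3)·(16/5))/10000 = -7/31250 m
Load 2 — triangular load w₀=19 kN/m (0→w₀ over full span):
  y_2 = -w₀x(7L⁴-10L²x²+3x⁴)/(360LEI) = -19·(16/5)·(7·4⁴-10·4²·(16/5)²+3·(16/5)⁴)/(360·4·10000) = -19304/9765625 m
Superposition: y = Σ y_i = -42983/19531250 m ≈ -0.002201 m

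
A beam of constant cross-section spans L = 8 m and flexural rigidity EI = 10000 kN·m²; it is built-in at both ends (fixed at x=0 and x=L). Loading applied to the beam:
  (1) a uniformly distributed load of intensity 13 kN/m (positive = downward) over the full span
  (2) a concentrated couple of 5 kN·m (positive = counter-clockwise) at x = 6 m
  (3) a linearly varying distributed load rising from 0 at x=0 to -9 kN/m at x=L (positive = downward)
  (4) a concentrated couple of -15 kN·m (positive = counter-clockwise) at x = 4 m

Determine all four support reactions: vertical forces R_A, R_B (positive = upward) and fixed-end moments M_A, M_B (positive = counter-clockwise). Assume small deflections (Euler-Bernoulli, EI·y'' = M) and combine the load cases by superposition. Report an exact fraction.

R_A = 12509/320 kN, M_A = 11507/240 kN·m, R_B = 9251/320 kN, M_B = -10853/240 kN·m

Load 1 — uniform load w=13 kN/m over full span:
  R_A = wL/2 = 13·8/2 = 52 kN
  M_A = wL²/12 = 13·8²/12 = 208/3 kN·m
  R_B = wL/2 = 13·8/2 = 52 kN
  M_B = -wL²/12 = -13·8²/12 = -208/3 kN·m
Load 2 — applied couple M₀=5 kN·m at a=6 m (b=L-a=2):
  R_A = 6M₀ab/L³ = 6·5·6·2/8³ = 45/64 kN
  M_A = M₀b(2a-b)/L² = 5·2·(2·6-2)/8² = 25/16 kN·m
  R_B = -6M₀ab/L³ = -6·5·6·2/8³ = -45/64 kN
  M_B = M₀a(2b-a)/L² = 5·6·(2·2-6)/8² = -15/16 kN·m
Load 3 — triangular load w₀=-9 kN/m (0→w₀ over full span):
  R_A = 3w₀L/20 = 3·(-9)·8/20 = -54/5 kN
  M_A = w₀L²/30 = (-9)·8²/30 = -96/5 kN·m
  R_B = 7w₀L/20 = 7·(-9)·8/20 = -126/5 kN
  M_B = -w₀L²/20 = -(-9)·8²/20 = 144/5 kN·m
Load 4 — applied couple M₀=-15 kN·m at a=4 m (b=L-a=4):
  R_A = 6M₀ab/L³ = 6·(-15)·4·4/8³ = -45/16 kN
  M_A = M₀b(2a-b)/L² = (-15)·4·(2·4-4)/8² = -15/4 kN·m
  R_B = -6M₀ab/L³ = -6·(-15)·4·4/8³ = 45/16 kN
  M_B = M₀a(2b-a)/L² = (-15)·4·(2·4-4)/8² = -15/4 kN·m
Superposition: R_A = 12509/320 kN, M_A = 11507/240 kN·m, R_B = 9251/320 kN, M_B = -10853/240 kN·m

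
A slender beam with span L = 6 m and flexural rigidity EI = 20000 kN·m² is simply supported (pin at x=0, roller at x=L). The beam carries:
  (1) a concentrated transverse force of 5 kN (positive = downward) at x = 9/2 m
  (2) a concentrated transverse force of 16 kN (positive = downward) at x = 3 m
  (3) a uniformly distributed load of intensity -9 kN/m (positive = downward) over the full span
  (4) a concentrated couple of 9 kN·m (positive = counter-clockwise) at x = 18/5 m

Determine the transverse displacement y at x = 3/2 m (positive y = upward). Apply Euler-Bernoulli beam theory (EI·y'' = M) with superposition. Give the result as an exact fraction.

y(3/2) = 136611/64000000 m

Load 1 — point force P=5 kN at a=9/2 m (b=L-a=3/2):
  y_1 = -Pbx(L²-b²-x²)/(6LEI)  [x≤a] = -5·(3/2)·(3/2)·(6²-(3/2)²-(3/2)²)/(6·6·20000) = -63/128000 m
Load 2 — point force P=16 kN at a=3 m (b=L-a=3):
  y_2 = -Pbx(L²-b²-x²)/(6LEI)  [x≤a] = -16·3·(3/2)·(6²-3²-(3/2)²)/(6·6·20000) = -99/40000 m
Load 3 — uniform load w=-9 kN/m over full span:
  y_3 = -wx(L³-2Lx²+x³)/(24EI) = -(-9)·(3/2)·(6³-2·6·(3/2)²+(3/2)³)/(24·20000) = 13851/2560000 m
Load 4 — applied couple M₀=9 kN·m at a=18/5 m (b=L-a=12/5):
  y_4 = (M₀x³/(6L)+C₁x)/EI  [x≤a] with C₁=M₀(3b²-L²)/(6L)=-117/25 = (9·(3/2)³/(6·6)+(-117/25)·(3/2))/20000 = -4941/16000000 m
Superposition: y = Σ y_i = 136611/64000000 m ≈ 0.002135 m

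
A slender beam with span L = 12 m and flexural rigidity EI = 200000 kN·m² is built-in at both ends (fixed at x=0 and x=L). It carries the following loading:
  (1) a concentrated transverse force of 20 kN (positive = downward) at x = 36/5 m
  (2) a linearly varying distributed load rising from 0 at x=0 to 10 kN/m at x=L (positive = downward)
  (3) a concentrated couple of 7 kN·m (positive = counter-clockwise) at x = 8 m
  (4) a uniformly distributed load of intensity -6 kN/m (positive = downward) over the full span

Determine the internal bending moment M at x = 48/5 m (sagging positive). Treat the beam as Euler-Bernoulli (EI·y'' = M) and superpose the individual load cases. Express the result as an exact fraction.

Load 1 — point force P=20 kN at a=36/5 m (b=L-a=24/5):
  M_1 = Pa²(a+3b)(L-x)/L³ - Pa²b/L²  [x>a] = 20·(36/5)²·((36/5)+3·(24/5))·(12-(48/5))/12³ - 20·(36/5)²·(24/5)/12² = -432/125 kN·m
Load 2 — triangular load w₀=10 kN/m (0→w₀ over full span):
  M_2 = 3w₀Lx/20 - w₀L²/30 - w₀x³/(6L) = 3·10·12·(48/5)/20 - 10·12²/30 - 10·(48/5)³/(6·12) = 48/25 kN·m
Load 3 — applied couple M₀=7 kN·m at a=8 m (b=L-a=4):
  M_3 = R_Ax - M_A - M₀  [x>a] with R_A=7/9, M_A=7/3 = (7/9)·(48/5) - (7/3) - 7 = -28/15 kN·m
Load 4 — uniform load w=-6 kN/m over full span:
  M_4 = wLx/2 - wL²/12 - wx²/2 = (-6)·12·(48/5)/2 - (-6)·12²/12 - (-6)·(48/5)²/2 = 72/25 kN·m
Superposition: M = Σ M_i = -196/375 kN·m ≈ -0.522667 kN·m

M(48/5) = -196/375 kN·m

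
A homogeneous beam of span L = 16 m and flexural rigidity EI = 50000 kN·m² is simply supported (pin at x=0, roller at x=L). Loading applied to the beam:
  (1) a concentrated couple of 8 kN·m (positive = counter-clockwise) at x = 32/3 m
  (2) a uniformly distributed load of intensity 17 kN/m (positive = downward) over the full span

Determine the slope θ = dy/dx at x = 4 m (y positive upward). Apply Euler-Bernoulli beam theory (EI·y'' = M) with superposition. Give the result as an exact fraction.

θ(4) = -4511/112500 rad

Load 1 — applied couple M₀=8 kN·m at a=32/3 m (b=L-a=16/3):
  θ_1 = (M₀x²/(2L)+C₁)/EI  [x≤a] with C₁=M₀(3b²-L²)/(6L)=-128/9 = (8·4²/(2·16)+(-128/9))/50000 = -23/112500 rad
Load 2 — uniform load w=17 kN/m over full span:
  θ_2 = -w(L³-6Lx²+4x³)/(24EI) = -17·(16³-6·16·4²+4·4³)/(24·50000) = -374/9375 rad
Superposition: θ = Σ θ_i = -4511/112500 rad ≈ -0.040098 rad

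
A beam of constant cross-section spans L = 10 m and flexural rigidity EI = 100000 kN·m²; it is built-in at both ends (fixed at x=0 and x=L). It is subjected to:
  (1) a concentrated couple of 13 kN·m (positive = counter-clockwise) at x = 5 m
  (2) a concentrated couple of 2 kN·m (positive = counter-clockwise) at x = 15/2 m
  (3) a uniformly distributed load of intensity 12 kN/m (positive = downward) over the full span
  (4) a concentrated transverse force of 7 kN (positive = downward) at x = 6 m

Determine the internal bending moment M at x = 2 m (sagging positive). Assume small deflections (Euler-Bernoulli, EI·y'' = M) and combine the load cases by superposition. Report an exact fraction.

Load 1 — applied couple M₀=13 kN·m at a=5 m (b=L-a=5):
  M_1 = R_Ax - M_A  [x≤a] with R_A=39/20, M_A=13/4 = (39/20)·2 - (13/4) = 13/20 kN·m
Load 2 — applied couple M₀=2 kN·m at a=15/2 m (b=L-a=5/2):
  M_2 = R_Ax - M_A  [x≤a] with R_A=9/40, M_A=5/8 = (9/40)·2 - (5/8) = -7/40 kN·m
Load 3 — uniform load w=12 kN/m over full span:
  M_3 = wLx/2 - wL²/12 - wx²/2 = 12·10·2/2 - 12·10²/12 - 12·2²/2 = -4 kN·m
Load 4 — point force P=7 kN at a=6 m (b=L-a=4):
  M_4 = Pb²(3a+b)x/L³ - Pab²/L²  [x≤a] = 7·4²·(3·6+4)·2/10³ - 7·6·4²/10² = -224/125 kN·m
Superposition: M = Σ M_i = -5317/1000 kN·m ≈ -5.317000 kN·m

M(2) = -5317/1000 kN·m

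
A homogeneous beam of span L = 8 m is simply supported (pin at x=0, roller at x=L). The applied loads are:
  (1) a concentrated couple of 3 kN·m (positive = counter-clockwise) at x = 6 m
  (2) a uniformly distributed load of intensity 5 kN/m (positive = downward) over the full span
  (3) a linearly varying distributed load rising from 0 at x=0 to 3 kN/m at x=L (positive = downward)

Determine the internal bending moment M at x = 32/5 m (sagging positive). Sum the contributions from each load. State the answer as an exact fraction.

M(32/5) = 4277/125 kN·m

Load 1 — applied couple M₀=3 kN·m at a=6 m (b=L-a=2):
  M_1 = M₀x/L - M₀  [x>a] = 3·(32/5)/8 - 3 = -3/5 kN·m
Load 2 — uniform load w=5 kN/m over full span:
  M_2 = wx(L-x)/2 = 5·(32/5)·(8-(32/5))/2 = 128/5 kN·m
Load 3 — triangular load w₀=3 kN/m (0→w₀ over full span):
  M_3 = w₀Lx/6 - w₀x³/(6L) = 3·8·(32/5)/6 - 3·(32/5)³/(6·8) = 1152/125 kN·m
Superposition: M = Σ M_i = 4277/125 kN·m ≈ 34.216000 kN·m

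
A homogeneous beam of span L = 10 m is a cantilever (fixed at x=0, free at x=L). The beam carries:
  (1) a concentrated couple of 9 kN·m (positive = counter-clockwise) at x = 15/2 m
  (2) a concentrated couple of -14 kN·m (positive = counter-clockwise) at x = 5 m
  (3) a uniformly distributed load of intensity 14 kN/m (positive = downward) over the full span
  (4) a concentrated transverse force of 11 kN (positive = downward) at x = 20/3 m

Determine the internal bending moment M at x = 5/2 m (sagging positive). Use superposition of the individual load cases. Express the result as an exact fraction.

Load 1 — applied couple M₀=9 kN·m at a=15/2 m (b=L-a=5/2):
  M_1 = M₀  [x≤a] = 9 = 9 kN·m
Load 2 — applied couple M₀=-14 kN·m at a=5 m (b=L-a=5):
  M_2 = M₀  [x≤a] = (-14) = -14 kN·m
Load 3 — uniform load w=14 kN/m over full span:
  M_3 = -w(L-x)²/2 = -14·(10-(5/2))²/2 = -1575/4 kN·m
Load 4 — point force P=11 kN at a=20/3 m (b=L-a=10/3):
  M_4 = -P(a-x)  [x≤a] = -11·((20/3)-(5/2)) = -275/6 kN·m
Superposition: M = Σ M_i = -5335/12 kN·m ≈ -444.583333 kN·m

M(5/2) = -5335/12 kN·m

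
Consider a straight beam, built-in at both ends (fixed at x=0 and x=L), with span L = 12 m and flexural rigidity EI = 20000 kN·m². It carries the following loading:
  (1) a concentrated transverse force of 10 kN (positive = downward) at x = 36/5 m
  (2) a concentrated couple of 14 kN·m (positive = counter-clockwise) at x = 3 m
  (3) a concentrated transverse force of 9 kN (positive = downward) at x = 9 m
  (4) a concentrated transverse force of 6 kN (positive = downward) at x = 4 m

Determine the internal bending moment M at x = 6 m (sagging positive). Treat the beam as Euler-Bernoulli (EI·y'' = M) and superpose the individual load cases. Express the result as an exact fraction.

Load 1 — point force P=10 kN at a=36/5 m (b=L-a=24/5):
  M_1 = Pb²(3a+b)x/L³ - Pab²/L²  [x≤a] = 10·(24/5)²·(3·(36/5)+(24/5))·6/12³ - 10·(36/5)·(24/5)²/12² = 48/5 kN·m
Load 2 — applied couple M₀=14 kN·m at a=3 m (b=L-a=9):
  M_2 = R_Ax - M_A - M₀  [x>a] with R_A=21/16, M_A=-21/8 = (21/16)·6 - (-21/8) - 14 = -7/2 kN·m
Load 3 — point force P=9 kN at a=9 m (b=L-a=3):
  M_3 = Pb²(3a+b)x/L³ - Pab²/L²  [x≤a] = 9·3²·(3·9+3)·6/12³ - 9·9·3²/12² = 27/8 kN·m
Load 4 — point force P=6 kN at a=4 m (b=L-a=8):
  M_4 = Pa²(a+3b)(L-x)/L³ - Pa²b/L²  [x>a] = 6·4²·(4+3·8)·(12-6)/12³ - 6·4²·8/12² = 4 kN·m
Superposition: M = Σ M_i = 539/40 kN·m ≈ 13.475000 kN·m

M(6) = 539/40 kN·m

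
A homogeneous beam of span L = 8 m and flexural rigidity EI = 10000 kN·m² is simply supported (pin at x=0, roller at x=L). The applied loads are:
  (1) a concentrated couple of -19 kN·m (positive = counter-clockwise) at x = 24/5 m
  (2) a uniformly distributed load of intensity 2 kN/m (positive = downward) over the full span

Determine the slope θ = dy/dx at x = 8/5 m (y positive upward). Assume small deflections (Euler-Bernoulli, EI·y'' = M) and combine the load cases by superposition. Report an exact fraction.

Load 1 — applied couple M₀=-19 kN·m at a=24/5 m (b=L-a=16/5):
  θ_1 = (M₀x²/(2L)+C₁)/EI  [x≤a] with C₁=M₀(3b²-L²)/(6L)=988/75 = ((-19)·(8/5)²/(2·8)+(988/75))/10000 = 19/18750 rad
Load 2 — uniform load w=2 kN/m over full span:
  θ_2 = -w(L³-6Lx²+4x³)/(24EI) = -2·(8³-6·8·(8/5)²+4·(8/5)³)/(24·10000) = -264/78125 rad
Superposition: θ = Σ θ_i = -1109/468750 rad ≈ -0.002366 rad

θ(8/5) = -1109/468750 rad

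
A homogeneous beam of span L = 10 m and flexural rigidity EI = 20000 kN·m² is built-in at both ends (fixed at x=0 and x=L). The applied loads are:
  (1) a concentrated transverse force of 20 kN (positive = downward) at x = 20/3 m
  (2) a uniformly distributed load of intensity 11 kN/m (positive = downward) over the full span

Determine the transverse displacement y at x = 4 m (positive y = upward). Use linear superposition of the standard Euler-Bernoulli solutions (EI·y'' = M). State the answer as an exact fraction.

y(4) = -3313/202500 m

Load 1 — point force P=20 kN at a=20/3 m (b=L-a=10/3):
  y_1 = -Pb²x²(3aL-(3a+b)x)/(6L³EI)  [x≤a] = -20·(10/3)²·4²·(3·(20/3)·10-(3·(20/3)+(10/3))·4)/(6·10³·20000) = -32/10125 m
Load 2 — uniform load w=11 kN/m over full span:
  y_2 = -wx²(L-x)²/(24EI) = -11·4²·(10-4)²/(24·20000) = -33/2500 m
Superposition: y = Σ y_i = -3313/202500 m ≈ -0.016360 m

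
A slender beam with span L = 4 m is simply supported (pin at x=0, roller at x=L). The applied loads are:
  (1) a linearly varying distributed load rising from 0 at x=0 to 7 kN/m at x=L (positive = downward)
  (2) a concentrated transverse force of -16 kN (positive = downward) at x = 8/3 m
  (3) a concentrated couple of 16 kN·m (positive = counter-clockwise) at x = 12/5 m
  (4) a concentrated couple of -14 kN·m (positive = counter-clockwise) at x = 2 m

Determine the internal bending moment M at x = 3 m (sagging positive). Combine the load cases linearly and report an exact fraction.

M(3) = -121/24 kN·m

Load 1 — triangular load w₀=7 kN/m (0→w₀ over full span):
  M_1 = w₀Lx/6 - w₀x³/(6L) = 7·4·3/6 - 7·3³/(6·4) = 49/8 kN·m
Load 2 — point force P=-16 kN at a=8/3 m (b=L-a=4/3):
  M_2 = Pa(L-x)/L  [x>a] = (-16)·(8/3)·(4-3)/4 = -32/3 kN·m
Load 3 — applied couple M₀=16 kN·m at a=12/5 m (b=L-a=8/5):
  M_3 = M₀x/L - M₀  [x>a] = 16·3/4 - 16 = -4 kN·m
Load 4 — applied couple M₀=-14 kN·m at a=2 m (b=L-a=2):
  M_4 = M₀x/L - M₀  [x>a] = (-14)·3/4 - (-14) = 7/2 kN·m
Superposition: M = Σ M_i = -121/24 kN·m ≈ -5.041667 kN·m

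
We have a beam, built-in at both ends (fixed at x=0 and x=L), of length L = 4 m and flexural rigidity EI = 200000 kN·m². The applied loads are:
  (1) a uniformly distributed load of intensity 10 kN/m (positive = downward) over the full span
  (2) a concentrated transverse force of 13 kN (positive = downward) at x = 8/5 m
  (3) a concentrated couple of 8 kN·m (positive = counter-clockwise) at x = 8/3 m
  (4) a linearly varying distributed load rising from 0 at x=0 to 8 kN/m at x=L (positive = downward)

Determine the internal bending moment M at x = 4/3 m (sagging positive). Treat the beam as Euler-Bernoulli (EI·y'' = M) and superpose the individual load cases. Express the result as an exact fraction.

Load 1 — uniform load w=10 kN/m over full span:
  M_1 = wLx/2 - wL²/12 - wx²/2 = 10·4·(4/3)/2 - 10·4²/12 - 10·(4/3)²/2 = 40/9 kN·m
Load 2 — point force P=13 kN at a=8/5 m (b=L-a=12/5):
  M_2 = Pb²(3a+b)x/L³ - Pab²/L²  [x≤a] = 13·(12/5)²·(3·(8/5)+(12/5))·(4/3)/4³ - 13·(8/5)·(12/5)²/4² = 468/125 kN·m
Load 3 — applied couple M₀=8 kN·m at a=8/3 m (b=L-a=4/3):
  M_3 = R_Ax - M_A  [x≤a] with R_A=8/3, M_A=8/3 = (8/3)·(4/3) - (8/3) = 8/9 kN·m
Load 4 — triangular load w₀=8 kN/m (0→w₀ over full span):
  M_4 = 3w₀Lx/20 - w₀L²/30 - w₀x³/(6L) = 3·8·4·(4/3)/20 - 8·4²/30 - 8·(4/3)³/(6·4) = 544/405 kN·m
Superposition: M = Σ M_i = 105508/10125 kN·m ≈ 10.420543 kN·m

M(4/3) = 105508/10125 kN·m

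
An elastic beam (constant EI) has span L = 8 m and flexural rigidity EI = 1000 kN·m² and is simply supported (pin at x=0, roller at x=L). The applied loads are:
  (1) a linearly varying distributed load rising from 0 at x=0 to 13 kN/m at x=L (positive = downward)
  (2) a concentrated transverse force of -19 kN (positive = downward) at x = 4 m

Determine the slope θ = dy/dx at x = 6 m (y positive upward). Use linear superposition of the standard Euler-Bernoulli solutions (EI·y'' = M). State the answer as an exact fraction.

Load 1 — triangular load w₀=13 kN/m (0→w₀ over full span):
  θ_1 = -w₀(7L⁴-30L²x²+15x⁴)/(360LEI) = -13·(7·8⁴-30·8²·6²+15·6⁴)/(360·8·1000) = 17069/180000 rad
Load 2 — point force P=-19 kN at a=4 m (b=L-a=4):
  θ_2 = -Pa(2L²-6Lx+3x²+a²)/(6LEI)  [x>a] = -(-19)·4·(2·8²-6·8·6+3·6²+4²)/(6·8·1000) = -57/1000 rad
Superposition: θ = Σ θ_i = 6809/180000 rad ≈ 0.037828 rad

θ(6) = 6809/180000 rad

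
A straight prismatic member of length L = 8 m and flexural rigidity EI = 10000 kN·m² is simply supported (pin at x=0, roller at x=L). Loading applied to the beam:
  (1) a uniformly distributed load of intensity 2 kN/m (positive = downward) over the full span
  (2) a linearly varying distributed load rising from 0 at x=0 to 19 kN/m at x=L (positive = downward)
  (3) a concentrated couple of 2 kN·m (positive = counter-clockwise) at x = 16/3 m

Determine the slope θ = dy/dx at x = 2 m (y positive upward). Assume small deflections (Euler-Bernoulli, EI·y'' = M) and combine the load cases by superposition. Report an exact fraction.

Load 1 — uniform load w=2 kN/m over full span:
  θ_1 = -w(L³-6Lx²+4x³)/(24EI) = -2·(8³-6·8·2²+4·2³)/(24·10000) = -11/3750 rad
Load 2 — triangular load w₀=19 kN/m (0→w₀ over full span):
  θ_2 = -w₀(7L⁴-30L²x²+15x⁴)/(360LEI) = -19·(7·8⁴-30·8²·2²+15·2⁴)/(360·8·10000) = -25213/1800000 rad
Load 3 — applied couple M₀=2 kN·m at a=16/3 m (b=L-a=8/3):
  θ_3 = (M₀x²/(2L)+C₁)/EI  [x≤a] with C₁=M₀(3b²-L²)/(6L)=-16/9 = (2·2²/(2·8)+(-16/9))/10000 = -23/180000 rad
Superposition: θ = Σ θ_i = -10241/600000 rad ≈ -0.017068 rad

θ(2) = -10241/600000 rad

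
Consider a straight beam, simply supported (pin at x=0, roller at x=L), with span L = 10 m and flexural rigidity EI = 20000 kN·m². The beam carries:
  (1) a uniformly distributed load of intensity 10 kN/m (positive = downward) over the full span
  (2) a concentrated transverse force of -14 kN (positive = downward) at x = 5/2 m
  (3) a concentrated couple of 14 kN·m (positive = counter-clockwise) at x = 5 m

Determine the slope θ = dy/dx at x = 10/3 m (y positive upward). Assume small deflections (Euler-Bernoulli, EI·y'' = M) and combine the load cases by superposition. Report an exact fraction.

Load 1 — uniform load w=10 kN/m over full span:
  θ_1 = -w(L³-6Lx²+4x³)/(24EI) = -10·(10³-6·10·(10/3)²+4·(10/3)³)/(24·20000) = -13/1296 rad
Load 2 — point force P=-14 kN at a=5/2 m (b=L-a=15/2):
  θ_2 = -Pa(2L²-6Lx+3x²+a²)/(6LEI)  [x>a] = -(-14)·(5/2)·(2·10²-6·10·(10/3)+3·(10/3)²+(5/2)²)/(6·10·20000) = 133/115200 rad
Load 3 — applied couple M₀=14 kN·m at a=5 m (b=L-a=5):
  θ_3 = (M₀x²/(2L)+C₁)/EI  [x≤a] with C₁=M₀(3b²-L²)/(6L)=-35/6 = (14·(10/3)²/(2·10)+(-35/6))/20000 = 7/72000 rad
Superposition: θ = Σ θ_i = -45511/5184000 rad ≈ -0.008779 rad

θ(10/3) = -45511/5184000 rad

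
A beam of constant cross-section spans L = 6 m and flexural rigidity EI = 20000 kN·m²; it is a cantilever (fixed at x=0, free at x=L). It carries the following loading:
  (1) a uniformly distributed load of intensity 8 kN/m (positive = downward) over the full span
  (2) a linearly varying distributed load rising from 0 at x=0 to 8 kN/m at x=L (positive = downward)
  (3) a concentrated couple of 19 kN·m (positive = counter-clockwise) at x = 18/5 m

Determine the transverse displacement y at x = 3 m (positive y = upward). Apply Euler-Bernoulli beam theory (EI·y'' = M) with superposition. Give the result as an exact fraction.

y(3) = -3501/100000 m

Load 1 — uniform load w=8 kN/m over full span:
  y_1 = -wx²(x²-4Lx+6L²)/(24EI) = -8·3²·(3²-4·6·3+6·6²)/(24·20000) = -459/20000 m
Load 2 — triangular load w₀=8 kN/m (0→w₀ over full span):
  y_2 = (w₀Lx³/12-w₀L²x²/6-w₀x⁵/(120L))/EI = (8·6·3³/12-8·6²·3²/6-8·3⁵/(120·6))/20000 = -3267/200000 m
Load 3 — applied couple M₀=19 kN·m at a=18/5 m (b=L-a=12/5):
  y_3 = M₀x²/(2EI)  [x≤a] = 19·3²/(2·20000) = 171/40000 m
Superposition: y = Σ y_i = -3501/100000 m ≈ -0.035010 m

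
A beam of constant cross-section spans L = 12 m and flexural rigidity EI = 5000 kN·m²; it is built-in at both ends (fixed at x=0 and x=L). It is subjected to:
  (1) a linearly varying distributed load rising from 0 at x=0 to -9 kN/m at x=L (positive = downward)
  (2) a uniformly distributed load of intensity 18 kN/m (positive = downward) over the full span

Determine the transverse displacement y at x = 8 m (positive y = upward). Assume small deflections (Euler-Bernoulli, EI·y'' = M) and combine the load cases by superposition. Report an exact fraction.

Load 1 — triangular load w₀=-9 kN/m (0→w₀ over full span):
  y_1 = -w₀x²(L-x)²(x+2L)/(120LEI) = -(-9)·8²·(12-8)²·(8+2·12)/(120·12·5000) = 128/3125 m
Load 2 — uniform load w=18 kN/m over full span:
  y_2 = -wx²(L-x)²/(24EI) = -18·8²·(12-8)²/(24·5000) = -96/625 m
Superposition: y = Σ y_i = -352/3125 m ≈ -0.112640 m

y(8) = -352/3125 m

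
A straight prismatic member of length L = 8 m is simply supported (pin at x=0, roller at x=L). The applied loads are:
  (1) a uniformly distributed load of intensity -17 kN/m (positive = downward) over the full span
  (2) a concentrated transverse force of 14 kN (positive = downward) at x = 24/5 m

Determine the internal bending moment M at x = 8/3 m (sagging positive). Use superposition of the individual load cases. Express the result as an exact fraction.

Load 1 — uniform load w=-17 kN/m over full span:
  M_1 = wx(L-x)/2 = (-17)·(8/3)·(8-(8/3))/2 = -1088/9 kN·m
Load 2 — point force P=14 kN at a=24/5 m (b=L-a=16/5):
  M_2 = Pbx/L  [x≤a] = 14·(16/5)·(8/3)/8 = 224/15 kN·m
Superposition: M = Σ M_i = -4768/45 kN·m ≈ -105.955556 kN·m

M(8/3) = -4768/45 kN·m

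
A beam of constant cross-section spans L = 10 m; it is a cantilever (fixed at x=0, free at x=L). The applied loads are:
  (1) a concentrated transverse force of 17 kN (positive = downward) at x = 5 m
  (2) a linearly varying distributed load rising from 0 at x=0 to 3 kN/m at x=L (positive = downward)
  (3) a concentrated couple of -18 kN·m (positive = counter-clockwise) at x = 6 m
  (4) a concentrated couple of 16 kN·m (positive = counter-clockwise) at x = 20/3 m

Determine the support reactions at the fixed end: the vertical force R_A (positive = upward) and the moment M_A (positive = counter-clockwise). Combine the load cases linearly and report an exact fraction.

Load 1 — point force P=17 kN at a=5 m (b=L-a=5):
  R_A = P = 17 kN
  M_A = Pa = 17·5 = 85 kN·m
Load 2 — triangular load w₀=3 kN/m (0→w₀ over full span):
  R_A = w₀L/2 = 3·10/2 = 15 kN
  M_A = w₀L²/3 = 3·10²/3 = 100 kN·m
Load 3 — applied couple M₀=-18 kN·m at a=6 m (b=L-a=4):
  R_A = 0 kN
  M_A = -M₀ = -(-18) = 18 kN·m
Load 4 — applied couple M₀=16 kN·m at a=20/3 m (b=L-a=10/3):
  R_A = 0 kN
  M_A = -M₀ = -16 kN·m
Superposition: R_A = 32 kN, M_A = 187 kN·m

R_A = 32 kN, M_A = 187 kN·m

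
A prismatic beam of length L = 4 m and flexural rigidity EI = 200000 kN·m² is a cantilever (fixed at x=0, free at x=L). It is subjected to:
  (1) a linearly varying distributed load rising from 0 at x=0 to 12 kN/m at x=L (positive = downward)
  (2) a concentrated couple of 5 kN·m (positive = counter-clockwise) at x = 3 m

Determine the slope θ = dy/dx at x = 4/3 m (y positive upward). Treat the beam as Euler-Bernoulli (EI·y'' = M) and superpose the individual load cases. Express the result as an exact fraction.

Load 1 — triangular load w₀=12 kN/m (0→w₀ over full span):
  θ_1 = (w₀Lx²/4-w₀L²x/3-w₀x⁴/(24L))/EI = (12·4·(4/3)²/4-12·4²·(4/3)/3-12·(4/3)⁴/(24·4))/200000 = -163/506250 rad
Load 2 — applied couple M₀=5 kN·m at a=3 m (b=L-a=1):
  θ_2 = M₀x/EI  [x≤a] = 5·(4/3)/200000 = 1/30000 rad
Superposition: θ = Σ θ_i = -1169/4050000 rad ≈ -0.000289 rad

θ(4/3) = -1169/4050000 rad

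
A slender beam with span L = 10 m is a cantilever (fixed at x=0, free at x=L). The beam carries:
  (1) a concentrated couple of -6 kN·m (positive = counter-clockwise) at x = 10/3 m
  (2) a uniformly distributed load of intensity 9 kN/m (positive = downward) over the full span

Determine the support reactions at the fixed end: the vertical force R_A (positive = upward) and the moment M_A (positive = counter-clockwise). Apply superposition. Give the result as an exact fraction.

Load 1 — applied couple M₀=-6 kN·m at a=10/3 m (b=L-a=20/3):
  R_A = 0 kN
  M_A = -M₀ = -(-6) = 6 kN·m
Load 2 — uniform load w=9 kN/m over full span:
  R_A = wL = 9·10 = 90 kN
  M_A = wL²/2 = 9·10²/2 = 450 kN·m
Superposition: R_A = 90 kN, M_A = 456 kN·m

R_A = 90 kN, M_A = 456 kN·m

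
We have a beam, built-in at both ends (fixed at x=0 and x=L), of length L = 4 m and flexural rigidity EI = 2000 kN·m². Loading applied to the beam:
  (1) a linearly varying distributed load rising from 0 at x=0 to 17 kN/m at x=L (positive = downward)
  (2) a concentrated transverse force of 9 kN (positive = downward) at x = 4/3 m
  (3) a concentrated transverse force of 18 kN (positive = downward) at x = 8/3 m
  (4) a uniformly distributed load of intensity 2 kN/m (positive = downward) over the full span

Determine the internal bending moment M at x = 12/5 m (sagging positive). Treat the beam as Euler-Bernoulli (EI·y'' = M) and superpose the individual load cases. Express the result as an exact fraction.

M(12/5) = 1716/125 kN·m

Load 1 — triangular load w₀=17 kN/m (0→w₀ over full span):
  M_1 = 3w₀Lx/20 - w₀L²/30 - w₀x³/(6L) = 3·17·4·(12/5)/20 - 17·4²/30 - 17·(12/5)³/(6·4) = 2108/375 kN·m
Load 2 — point force P=9 kN at a=4/3 m (b=L-a=8/3):
  M_2 = Pa²(a+3b)(L-x)/L³ - Pa²b/L²  [x>a] = 9·(4/3)²·((4/3)+3·(8/3))·(4-(12/5))/4³ - 9·(4/3)²·(8/3)/4² = 16/15 kN·m
Load 3 — point force P=18 kN at a=8/3 m (b=L-a=4/3):
  M_3 = Pb²(3a+b)x/L³ - Pab²/L²  [x≤a] = 18·(4/3)²·(3·(8/3)+(4/3))·(12/5)/4³ - 18·(8/3)·(4/3)²/4² = 88/15 kN·m
Load 4 — uniform load w=2 kN/m over full span:
  M_4 = wLx/2 - wL²/12 - wx²/2 = 2·4·(12/5)/2 - 2·4²/12 - 2·(12/5)²/2 = 88/75 kN·m
Superposition: M = Σ M_i = 1716/125 kN·m ≈ 13.728000 kN·m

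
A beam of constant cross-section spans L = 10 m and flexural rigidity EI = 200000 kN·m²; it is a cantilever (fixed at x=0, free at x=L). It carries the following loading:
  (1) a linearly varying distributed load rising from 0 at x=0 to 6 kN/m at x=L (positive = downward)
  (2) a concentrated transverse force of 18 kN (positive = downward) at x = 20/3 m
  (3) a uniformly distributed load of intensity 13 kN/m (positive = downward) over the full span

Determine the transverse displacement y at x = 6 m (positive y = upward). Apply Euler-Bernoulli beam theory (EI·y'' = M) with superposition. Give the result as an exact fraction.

y(6) = -147411/2500000 m

Load 1 — triangular load w₀=6 kN/m (0→w₀ over full span):
  y_1 = (w₀Lx³/12-w₀L²x²/6-w₀x⁵/(120L))/EI = (6·10·6³/12-6·10²·6²/6-6·6⁵/(120·10))/200000 = -15993/1250000 m
Load 2 — point force P=18 kN at a=20/3 m (b=L-a=10/3):
  y_2 = -Px²(3a-x)/(6EI)  [x≤a] = -18·6²·(3·(20/3)-6)/(6·200000) = -189/25000 m
Load 3 — uniform load w=13 kN/m over full span:
  y_3 = -wx²(x²-4Lx+6L²)/(24EI) = -13·6²·(6²-4·10·6+6·10²)/(24·200000) = -3861/100000 m
Superposition: y = Σ y_i = -147411/2500000 m ≈ -0.058964 m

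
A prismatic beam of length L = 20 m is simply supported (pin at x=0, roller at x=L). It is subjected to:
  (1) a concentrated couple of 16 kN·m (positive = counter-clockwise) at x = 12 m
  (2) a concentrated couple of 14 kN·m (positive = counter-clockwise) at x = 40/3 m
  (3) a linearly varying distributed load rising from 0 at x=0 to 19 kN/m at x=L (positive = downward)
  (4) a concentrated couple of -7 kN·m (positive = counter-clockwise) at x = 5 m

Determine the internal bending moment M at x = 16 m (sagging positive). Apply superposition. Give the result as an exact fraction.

Load 1 — applied couple M₀=16 kN·m at a=12 m (b=L-a=8):
  M_1 = M₀x/L - M₀  [x>a] = 16·16/20 - 16 = -16/5 kN·m
Load 2 — applied couple M₀=14 kN·m at a=40/3 m (b=L-a=20/3):
  M_2 = M₀x/L - M₀  [x>a] = 14·16/20 - 14 = -14/5 kN·m
Load 3 — triangular load w₀=19 kN/m (0→w₀ over full span):
  M_3 = w₀Lx/6 - w₀x³/(6L) = 19·20·16/6 - 19·16³/(6·20) = 1824/5 kN·m
Load 4 — applied couple M₀=-7 kN·m at a=5 m (b=L-a=15):
  M_4 = M₀x/L - M₀  [x>a] = (-7)·16/20 - (-7) = 7/5 kN·m
Superposition: M = Σ M_i = 1801/5 kN·m ≈ 360.200000 kN·m

M(16) = 1801/5 kN·m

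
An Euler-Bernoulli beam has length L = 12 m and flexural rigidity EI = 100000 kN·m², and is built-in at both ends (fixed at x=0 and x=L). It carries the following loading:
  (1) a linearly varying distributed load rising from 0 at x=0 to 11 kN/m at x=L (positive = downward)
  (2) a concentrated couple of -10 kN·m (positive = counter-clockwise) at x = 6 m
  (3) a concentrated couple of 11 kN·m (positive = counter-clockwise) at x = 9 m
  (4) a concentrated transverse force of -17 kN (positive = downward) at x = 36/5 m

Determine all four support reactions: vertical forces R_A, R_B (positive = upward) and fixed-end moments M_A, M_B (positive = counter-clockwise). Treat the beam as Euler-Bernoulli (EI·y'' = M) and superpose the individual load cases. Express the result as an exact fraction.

Load 1 — triangular load w₀=11 kN/m (0→w₀ over full span):
  R_A = 3w₀L/20 = 3·11·12/20 = 99/5 kN
  M_A = w₀L²/30 = 11·12²/30 = 264/5 kN·m
  R_B = 7w₀L/20 = 7·11·12/20 = 231/5 kN
  M_B = -w₀L²/20 = -11·12²/20 = -396/5 kN·m
Load 2 — applied couple M₀=-10 kN·m at a=6 m (b=L-a=6):
  R_A = 6M₀ab/L³ = 6·(-10)·6·6/12³ = -5/4 kN
  M_A = M₀b(2a-b)/L² = (-10)·6·(2·6-6)/12² = -5/2 kN·m
  R_B = -6M₀ab/L³ = -6·(-10)·6·6/12³ = 5/4 kN
  M_B = M₀a(2b-a)/L² = (-10)·6·(2·6-6)/12² = -5/2 kN·m
Load 3 — applied couple M₀=11 kN·m at a=9 m (b=L-a=3):
  R_A = 6M₀ab/L³ = 6·11·9·3/12³ = 33/32 kN
  M_A = M₀b(2a-b)/L² = 11·3·(2·9-3)/12² = 55/16 kN·m
  R_B = -6M₀ab/L³ = -6·11·9·3/12³ = -33/32 kN
  M_B = M₀a(2b-a)/L² = 11·9·(2·3-9)/12² = -33/16 kN·m
Load 4 — point force P=-17 kN at a=36/5 m (b=L-a=24/5):
  R_A = Pb²(3a+b)/L³ = (-17)·(24/5)²·(3·(36/5)+(24/5))/12³ = -748/125 kN
  M_A = Pab²/L² = (-17)·(36/5)·(24/5)²/12² = -2448/125 kN·m
  R_B = Pa²(a+3b)/L³ = (-17)·(36/5)²·((36/5)+3·(24/5))/12³ = -1377/125 kN
  M_B = -Pa²b/L² = -(-17)·(36/5)²·(24/5)/12² = 3672/125 kN·m
Superposition: R_A = 54389/4000 kN, M_A = 68307/2000 kN·m, R_B = 141611/4000 kN, M_B = -108773/2000 kN·m

R_A = 54389/4000 kN, M_A = 68307/2000 kN·m, R_B = 141611/4000 kN, M_B = -108773/2000 kN·m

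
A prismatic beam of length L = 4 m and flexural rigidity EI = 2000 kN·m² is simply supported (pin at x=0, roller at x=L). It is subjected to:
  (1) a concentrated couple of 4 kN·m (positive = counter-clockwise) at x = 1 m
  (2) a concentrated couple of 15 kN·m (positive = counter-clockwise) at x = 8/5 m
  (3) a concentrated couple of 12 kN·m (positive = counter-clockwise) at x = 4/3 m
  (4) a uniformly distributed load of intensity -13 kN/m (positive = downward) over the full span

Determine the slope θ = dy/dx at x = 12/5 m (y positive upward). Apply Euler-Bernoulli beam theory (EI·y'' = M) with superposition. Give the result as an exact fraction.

Load 1 — applied couple M₀=4 kN·m at a=1 m (b=L-a=3):
  θ_1 = (M₀x²/(2L)-M₀(x-a)+C₁)/EI  [x>a] with C₁=M₀(3b²-L²)/(6L)=11/6 = (4·(12/5)²/(2·4)-4·((12/5)-1)+(11/6))/2000 = -133/300000 rad
Load 2 — applied couple M₀=15 kN·m at a=8/5 m (b=L-a=12/5):
  θ_2 = (M₀x²/(2L)-M₀(x-a)+C₁)/EI  [x>a] with C₁=M₀(3b²-L²)/(6L)=4/5 = (15·(12/5)²/(2·4)-15·((12/5)-(8/5))+(4/5))/2000 = -1/5000 rad
Load 3 — applied couple M₀=12 kN·m at a=4/3 m (b=L-a=8/3):
  θ_3 = (M₀x²/(2L)-M₀(x-a)+C₁)/EI  [x>a] with C₁=M₀(3b²-L²)/(6L)=8/3 = (12·(12/5)²/(2·4)-12·((12/5)-(4/3))+(8/3))/2000 = -7/9375 rad
Load 4 — uniform load w=-13 kN/m over full span:
  θ_4 = -w(L³-6Lx²+4x³)/(24EI) = -(-13)·(4³-6·4·(12/5)²+4·(12/5)³)/(24·2000) = -481/93750 rad
Superposition: θ = Σ θ_i = -9781/1500000 rad ≈ -0.006521 rad

θ(12/5) = -9781/1500000 rad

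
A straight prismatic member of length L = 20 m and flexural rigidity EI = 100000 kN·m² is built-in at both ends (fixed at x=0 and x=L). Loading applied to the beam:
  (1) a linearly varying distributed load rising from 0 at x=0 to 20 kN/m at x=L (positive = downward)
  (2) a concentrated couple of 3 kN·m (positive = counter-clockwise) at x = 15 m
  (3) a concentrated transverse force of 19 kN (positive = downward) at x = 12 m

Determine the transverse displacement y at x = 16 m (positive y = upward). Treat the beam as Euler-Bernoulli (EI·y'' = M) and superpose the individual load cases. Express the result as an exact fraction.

Load 1 — triangular load w₀=20 kN/m (0→w₀ over full span):
  y_1 = -w₀x²(L-x)²(x+2L)/(120LEI) = -20·16²·(20-16)²·(16+2·20)/(120·20·100000) = -896/46875 m
Load 2 — applied couple M₀=3 kN·m at a=15 m (b=L-a=5):
  y_2 = (R_Ax³/6 - M_Ax²/2 - M₀(x-a)²/2)/EI  [x>a] with R_A=27/160, M_A=15/16 = ((27/160)·16³/6 - (15/16)·16²/2 - 3·(16-15)²/2)/100000 = -63/1000000 m
Load 3 — point force P=19 kN at a=12 m (b=L-a=8):
  y_3 = -Pa²(L-x)²(3bL-(3b+a)(L-x))/(6L³EI)  [x>a] = -19·12²·(20-16)²·(3·8·20-(3·8+12)·(20-16))/(6·20³·100000) = -1197/390625 m
Superposition: y = Σ y_i = -1668149/75000000 m ≈ -0.022242 m

y(16) = -1668149/75000000 m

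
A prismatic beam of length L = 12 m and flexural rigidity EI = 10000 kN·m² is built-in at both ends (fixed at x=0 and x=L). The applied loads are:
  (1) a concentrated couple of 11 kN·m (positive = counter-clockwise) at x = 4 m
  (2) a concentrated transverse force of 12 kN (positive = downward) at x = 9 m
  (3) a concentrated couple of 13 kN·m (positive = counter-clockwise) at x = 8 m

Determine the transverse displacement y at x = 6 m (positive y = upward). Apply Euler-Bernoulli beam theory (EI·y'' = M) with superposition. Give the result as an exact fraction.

Load 1 — applied couple M₀=11 kN·m at a=4 m (b=L-a=8):
  y_1 = (R_Ax³/6 - M_Ax²/2 - M₀(x-a)²/2)/EI  [x>a] with R_A=11/9, M_A=0 = ((11/9)·6³/6 - 0·6²/2 - 11·(6-4)²/2)/10000 = 11/5000 m
Load 2 — point force P=12 kN at a=9 m (b=L-a=3):
  y_2 = -Pb²x²(3aL-(3a+b)x)/(6L³EI)  [x≤a] = -12·3²·6²·(3·9·12-(3·9+3)·6)/(6·12³·10000) = -27/5000 m
Load 3 — applied couple M₀=13 kN·m at a=8 m (b=L-a=4):
  y_3 = (R_Ax³/6 - M_Ax²/2)/EI  [x≤a] with R_A=13/9, M_A=13/3 = ((13/9)·6³/6 - (13/3)·6²/2)/10000 = -13/5000 m
Superposition: y = Σ y_i = -29/5000 m ≈ -0.005800 m

y(6) = -29/5000 m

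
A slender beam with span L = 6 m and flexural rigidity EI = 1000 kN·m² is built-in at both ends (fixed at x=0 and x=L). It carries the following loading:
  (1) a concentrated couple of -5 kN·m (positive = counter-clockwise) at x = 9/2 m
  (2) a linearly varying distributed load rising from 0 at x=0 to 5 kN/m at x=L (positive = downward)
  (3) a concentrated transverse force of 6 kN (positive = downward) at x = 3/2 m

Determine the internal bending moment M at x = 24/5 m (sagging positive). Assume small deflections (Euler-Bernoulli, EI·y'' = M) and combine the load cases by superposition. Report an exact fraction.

Load 1 — applied couple M₀=-5 kN·m at a=9/2 m (b=L-a=3/2):
  M_1 = R_Ax - M_A - M₀  [x>a] with R_A=-15/16, M_A=-25/16 = (-15/16)·(24/5) - (-25/16) - (-5) = 33/16 kN·m
Load 2 — triangular load w₀=5 kN/m (0→w₀ over full span):
  M_2 = 3w₀Lx/20 - w₀L²/30 - w₀x³/(6L) = 3·5·6·(24/5)/20 - 5·6²/30 - 5·(24/5)³/(6·6) = 6/25 kN·m
Load 3 — point force P=6 kN at a=3/2 m (b=L-a=9/2):
  M_3 = Pa²(a+3b)(L-x)/L³ - Pa²b/L²  [x>a] = 6·(3/2)²·((3/2)+3·(9/2))·(6-(24/5))/6³ - 6·(3/2)²·(9/2)/6² = -9/16 kN·m
Superposition: M = Σ M_i = 87/50 kN·m ≈ 1.740000 kN·m

M(24/5) = 87/50 kN·m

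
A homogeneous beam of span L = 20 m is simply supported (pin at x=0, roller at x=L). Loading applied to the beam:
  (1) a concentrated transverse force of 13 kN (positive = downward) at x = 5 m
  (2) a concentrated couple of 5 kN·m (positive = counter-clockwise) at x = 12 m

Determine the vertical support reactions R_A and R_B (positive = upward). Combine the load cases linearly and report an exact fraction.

Load 1 — point force P=13 kN at a=5 m (b=L-a=15):
  R_A = Pb/L = 13·15/20 = 39/4 kN
  R_B = Pa/L = 13·5/20 = 13/4 kN
Load 2 — applied couple M₀=5 kN·m at a=12 m (b=L-a=8):
  R_A = M₀/L = 5/20 = 1/4 kN
  R_B = -M₀/L = -5/20 = -1/4 kN
Superposition: R_A = 10 kN, R_B = 3 kN

R_A = 10 kN, R_B = 3 kN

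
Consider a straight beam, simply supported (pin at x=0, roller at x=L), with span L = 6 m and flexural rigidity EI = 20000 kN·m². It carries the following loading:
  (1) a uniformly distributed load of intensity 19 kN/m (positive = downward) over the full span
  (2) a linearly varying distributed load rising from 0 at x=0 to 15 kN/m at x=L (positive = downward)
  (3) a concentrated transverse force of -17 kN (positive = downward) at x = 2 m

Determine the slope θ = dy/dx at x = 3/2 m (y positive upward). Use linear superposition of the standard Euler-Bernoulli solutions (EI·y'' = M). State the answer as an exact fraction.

θ(3/2) = -320687/46080000 rad

Load 1 — uniform load w=19 kN/m over full span:
  θ_1 = -w(L³-6Lx²+4x³)/(24EI) = -19·(6³-6·6·(3/2)²+4·(3/2)³)/(24·20000) = -1881/320000 rad
Load 2 — triangular load w₀=15 kN/m (0→w₀ over full span):
  θ_2 = -w₀(7L⁴-30L²x²+15x⁴)/(360LEI) = -15·(7·6⁴-30·6²·(3/2)²+15·(3/2)⁴)/(360·6·20000) = -11943/5120000 rad
Load 3 — point force P=-17 kN at a=2 m (b=L-a=4):
  θ_3 = -Pb(L²-b²-3x²)/(6LEI)  [x≤a] = -(-17)·4·(6²-4²-3·(3/2)²)/(6·6·20000) = 901/720000 rad
Superposition: θ = Σ θ_i = -320687/46080000 rad ≈ -0.006959 rad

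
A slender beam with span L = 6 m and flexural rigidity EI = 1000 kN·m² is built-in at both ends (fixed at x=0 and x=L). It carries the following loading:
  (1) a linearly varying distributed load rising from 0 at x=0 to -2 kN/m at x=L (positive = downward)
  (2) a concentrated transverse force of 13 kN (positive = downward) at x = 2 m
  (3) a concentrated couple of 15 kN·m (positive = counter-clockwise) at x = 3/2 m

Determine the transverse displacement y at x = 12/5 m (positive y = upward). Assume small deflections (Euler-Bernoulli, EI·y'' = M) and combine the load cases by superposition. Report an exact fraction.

Load 1 — triangular load w₀=-2 kN/m (0→w₀ over full span):
  y_1 = -w₀x²(L-x)²(x+2L)/(120LEI) = -(-2)·(12/5)²·(6-(12/5))²·((12/5)+2·6)/(120·6·1000) = 5832/1953125 m
Load 2 — point force P=13 kN at a=2 m (b=L-a=4):
  y_2 = -Pa²(L-x)²(3bL-(3b+a)(L-x))/(6L³EI)  [x>a] = -13·2²·(6-(12/5))²·(3·4·6-(3·4+2)·(6-(12/5)))/(6·6³·1000) = -351/31250 m
Load 3 — applied couple M₀=15 kN·m at a=3/2 m (b=L-a=9/2):
  y_3 = (R_Ax³/6 - M_Ax²/2 - M₀(x-a)²/2)/EI  [x>a] with R_A=45/16, M_A=-45/16 = ((45/16)·(12/5)³/6 - (-45/16)·(12/5)²/2 - 15·((12/5)-(3/2))²/2)/1000 = 1701/200000 m
Superposition: y = Σ y_i = 32373/125000000 m ≈ 0.000259 m

y(12/5) = 32373/125000000 m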